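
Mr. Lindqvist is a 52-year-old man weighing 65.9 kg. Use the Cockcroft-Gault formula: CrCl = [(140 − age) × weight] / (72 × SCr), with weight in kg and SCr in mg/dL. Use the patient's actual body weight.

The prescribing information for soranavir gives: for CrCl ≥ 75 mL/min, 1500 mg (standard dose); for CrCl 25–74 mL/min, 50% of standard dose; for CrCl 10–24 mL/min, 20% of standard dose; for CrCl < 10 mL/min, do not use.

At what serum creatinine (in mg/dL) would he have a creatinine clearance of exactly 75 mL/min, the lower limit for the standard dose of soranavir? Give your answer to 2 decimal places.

1.07 mg/dL

Standard dose requires CrCl ≥ 75 mL/min.
Set (140 − 52) × 65.9 / (72 × SCr) = 75
SCr = (140 − 52) × 65.9 / (72 × 75) = 1.074 mg/dL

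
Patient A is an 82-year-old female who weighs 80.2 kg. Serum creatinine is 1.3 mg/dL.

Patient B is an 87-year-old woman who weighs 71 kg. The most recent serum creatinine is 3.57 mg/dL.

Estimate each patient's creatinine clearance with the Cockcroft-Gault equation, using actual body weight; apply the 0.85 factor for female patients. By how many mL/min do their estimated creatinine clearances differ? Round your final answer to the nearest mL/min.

30 mL/min

Patient A: CrCl = (140 − 82) × 80.2 / (72 × 1.3) × 0.85 = 4651.6 / 93.60 × 0.85 ≈ 42.2 mL/min
Patient B: CrCl = (140 − 87) × 71 / (72 × 3.57) × 0.85 = 3763.0 / 257.04 × 0.85 ≈ 12.4 mL/min
|42.2 − 12.4| = 29.8 mL/min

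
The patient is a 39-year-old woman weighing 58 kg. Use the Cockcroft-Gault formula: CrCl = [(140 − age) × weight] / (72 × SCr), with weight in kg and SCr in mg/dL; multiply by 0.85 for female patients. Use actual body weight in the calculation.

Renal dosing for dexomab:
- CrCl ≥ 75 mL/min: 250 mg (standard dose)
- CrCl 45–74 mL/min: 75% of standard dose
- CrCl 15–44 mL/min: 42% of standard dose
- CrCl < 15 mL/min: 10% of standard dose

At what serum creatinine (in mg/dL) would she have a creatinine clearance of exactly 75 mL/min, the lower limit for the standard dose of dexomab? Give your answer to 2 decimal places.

0.92 mg/dL

Standard dose requires CrCl ≥ 75 mL/min.
Set (140 − 39) × 58 × 0.85 / (72 × SCr) = 75
SCr = (140 − 39) × 58 × 0.85 / (72 × 75) = 0.922 mg/dL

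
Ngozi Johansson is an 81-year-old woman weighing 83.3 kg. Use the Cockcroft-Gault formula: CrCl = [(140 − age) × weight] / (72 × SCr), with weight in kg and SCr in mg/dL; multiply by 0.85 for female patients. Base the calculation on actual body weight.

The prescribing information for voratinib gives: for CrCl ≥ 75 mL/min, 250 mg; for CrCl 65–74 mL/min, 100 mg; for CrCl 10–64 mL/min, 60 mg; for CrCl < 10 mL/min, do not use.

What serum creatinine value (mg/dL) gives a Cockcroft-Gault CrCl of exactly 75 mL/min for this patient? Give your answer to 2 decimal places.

0.77 mg/dL

Standard dose requires CrCl ≥ 75 mL/min.
Set (140 − 81) × 83.3 × 0.85 / (72 × SCr) = 75
SCr = (140 − 81) × 83.3 × 0.85 / (72 × 75) = 0.774 mg/dL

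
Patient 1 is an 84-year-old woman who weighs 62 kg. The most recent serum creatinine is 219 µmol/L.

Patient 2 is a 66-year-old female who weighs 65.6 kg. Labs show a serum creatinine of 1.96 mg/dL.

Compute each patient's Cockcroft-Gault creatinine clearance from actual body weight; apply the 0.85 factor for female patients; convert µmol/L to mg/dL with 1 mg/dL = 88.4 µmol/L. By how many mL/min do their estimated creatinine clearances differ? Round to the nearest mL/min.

Patient 1: SCr = 219 / 88.4 = 2.477 mg/dL
Patient 1: CrCl = (140 − 84) × 62 / (72 × 2.477) × 0.85 = 3472.0 / 178.34 × 0.85 ≈ 16.5 mL/min
Patient 2: CrCl = (140 − 66) × 65.6 / (72 × 1.96) × 0.85 = 4854.4 / 141.12 × 0.85 ≈ 29.2 mL/min
|16.5 − 29.2| = 12.7 mL/min

13 mL/min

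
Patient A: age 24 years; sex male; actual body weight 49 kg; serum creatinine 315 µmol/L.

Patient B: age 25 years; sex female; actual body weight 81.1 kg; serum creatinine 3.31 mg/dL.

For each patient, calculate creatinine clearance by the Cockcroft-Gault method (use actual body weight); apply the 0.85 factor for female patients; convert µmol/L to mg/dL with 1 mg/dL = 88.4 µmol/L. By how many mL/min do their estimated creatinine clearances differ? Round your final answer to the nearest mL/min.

11 mL/min

Patient A: SCr = 315 / 88.4 = 3.563 mg/dL
Patient A: CrCl = (140 − 24) × 49 / (72 × 3.563) = 5684.0 / 256.54 ≈ 22.2 mL/min
Patient B: CrCl = (140 − 25) × 81.1 / (72 × 3.31) × 0.85 = 9326.5 / 238.32 × 0.85 ≈ 33.3 mL/min
|22.2 − 33.3| = 11.1 mL/min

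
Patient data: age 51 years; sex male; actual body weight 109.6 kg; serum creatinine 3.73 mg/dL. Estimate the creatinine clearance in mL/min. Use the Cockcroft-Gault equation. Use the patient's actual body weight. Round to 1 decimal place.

36.3 mL/min

CrCl = (140 − 51) × 109.6 / (72 × 3.73) = 9754.4 / 268.56 ≈ 36.3 mL/min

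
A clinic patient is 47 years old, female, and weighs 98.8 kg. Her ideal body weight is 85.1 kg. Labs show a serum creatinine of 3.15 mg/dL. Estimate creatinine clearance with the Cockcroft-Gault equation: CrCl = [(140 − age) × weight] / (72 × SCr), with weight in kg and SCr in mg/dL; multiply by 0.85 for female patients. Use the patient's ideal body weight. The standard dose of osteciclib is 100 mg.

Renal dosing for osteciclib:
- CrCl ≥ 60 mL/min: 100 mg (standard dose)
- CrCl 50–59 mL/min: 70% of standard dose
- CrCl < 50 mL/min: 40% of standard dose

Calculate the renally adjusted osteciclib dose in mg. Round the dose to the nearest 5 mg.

40 mg

CrCl = (140 − 47) × 85.1 / (72 × 3.15) × 0.85 = 7914.3 / 226.80 × 0.85 ≈ 29.7 mL/min
CrCl ≈ 30 mL/min → bracket < 50 mL/min.
40% of 100 mg = 40 mg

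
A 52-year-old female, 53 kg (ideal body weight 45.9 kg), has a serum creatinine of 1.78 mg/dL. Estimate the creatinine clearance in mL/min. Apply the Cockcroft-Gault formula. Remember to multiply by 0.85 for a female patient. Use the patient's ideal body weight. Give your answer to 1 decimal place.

26.8 mL/min

CrCl = (140 − 52) × 45.9 / (72 × 1.78) × 0.85 = 4039.2 / 128.16 × 0.85 ≈ 26.8 mL/min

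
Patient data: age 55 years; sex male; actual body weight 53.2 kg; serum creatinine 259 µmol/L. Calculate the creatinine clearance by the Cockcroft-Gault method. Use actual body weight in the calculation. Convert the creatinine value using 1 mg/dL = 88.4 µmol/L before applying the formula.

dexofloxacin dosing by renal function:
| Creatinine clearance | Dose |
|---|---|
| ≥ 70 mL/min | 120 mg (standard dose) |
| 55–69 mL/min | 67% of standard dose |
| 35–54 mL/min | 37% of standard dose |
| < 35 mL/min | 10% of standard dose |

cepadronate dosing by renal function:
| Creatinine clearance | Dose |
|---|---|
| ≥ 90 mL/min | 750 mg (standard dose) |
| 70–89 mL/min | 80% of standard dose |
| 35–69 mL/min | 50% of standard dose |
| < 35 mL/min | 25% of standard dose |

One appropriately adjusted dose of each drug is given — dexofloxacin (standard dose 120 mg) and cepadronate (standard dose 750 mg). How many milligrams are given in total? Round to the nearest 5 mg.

200 mg

SCr = 259 / 88.4 = 2.93 mg/dL
CrCl = (140 − 55) × 53.2 / (72 × 2.93) = 4522.0 / 210.96 ≈ 21.4 mL/min
CrCl ≈ 21 mL/min.
dexofloxacin: < 35 mL/min → 10% of 120 mg = 12 mg.
cepadronate: < 35 mL/min → 25% of 750 mg = 187.5 mg.
Total = 12 + 187.5 = 199.5 mg.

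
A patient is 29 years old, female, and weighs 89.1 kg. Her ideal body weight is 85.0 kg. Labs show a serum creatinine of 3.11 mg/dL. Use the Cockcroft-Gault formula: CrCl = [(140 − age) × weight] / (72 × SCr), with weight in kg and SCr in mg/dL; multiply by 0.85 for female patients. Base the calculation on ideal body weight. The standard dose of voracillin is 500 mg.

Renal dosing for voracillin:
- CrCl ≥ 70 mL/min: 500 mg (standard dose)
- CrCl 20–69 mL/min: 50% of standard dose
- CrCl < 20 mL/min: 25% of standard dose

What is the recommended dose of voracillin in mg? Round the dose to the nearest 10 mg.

CrCl = (140 − 29) × 85 / (72 × 3.11) × 0.85 = 9435.0 / 223.92 × 0.85 ≈ 35.8 mL/min
CrCl ≈ 36 mL/min → bracket 20–69 mL/min.
50% of 500 mg = 250 mg

250 mg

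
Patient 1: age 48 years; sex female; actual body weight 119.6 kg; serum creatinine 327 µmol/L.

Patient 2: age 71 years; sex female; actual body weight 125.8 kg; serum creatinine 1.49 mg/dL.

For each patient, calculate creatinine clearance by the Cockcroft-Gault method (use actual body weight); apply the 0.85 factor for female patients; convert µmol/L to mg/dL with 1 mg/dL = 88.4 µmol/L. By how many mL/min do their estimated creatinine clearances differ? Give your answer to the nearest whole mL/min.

34 mL/min

Patient 1: SCr = 327 / 88.4 = 3.699 mg/dL
Patient 1: CrCl = (140 − 48) × 119.6 / (72 × 3.699) × 0.85 = 11003.2 / 266.33 × 0.85 ≈ 35.1 mL/min
Patient 2: CrCl = (140 − 71) × 125.8 / (72 × 1.49) × 0.85 = 8680.2 / 107.28 × 0.85 ≈ 68.8 mL/min
|35.1 − 68.8| = 33.7 mL/min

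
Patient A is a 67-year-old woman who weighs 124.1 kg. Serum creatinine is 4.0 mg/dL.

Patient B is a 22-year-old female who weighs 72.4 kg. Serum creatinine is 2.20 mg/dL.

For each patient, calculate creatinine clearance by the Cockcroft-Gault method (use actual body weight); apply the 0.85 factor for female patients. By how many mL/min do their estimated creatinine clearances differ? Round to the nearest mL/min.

19 mL/min

Patient A: CrCl = (140 − 67) × 124.1 / (72 × 4) × 0.85 = 9059.3 / 288.00 × 0.85 ≈ 26.7 mL/min
Patient B: CrCl = (140 − 22) × 72.4 / (72 × 2.2) × 0.85 = 8543.2 / 158.40 × 0.85 ≈ 45.8 mL/min
|26.7 − 45.8| = 19.1 mL/min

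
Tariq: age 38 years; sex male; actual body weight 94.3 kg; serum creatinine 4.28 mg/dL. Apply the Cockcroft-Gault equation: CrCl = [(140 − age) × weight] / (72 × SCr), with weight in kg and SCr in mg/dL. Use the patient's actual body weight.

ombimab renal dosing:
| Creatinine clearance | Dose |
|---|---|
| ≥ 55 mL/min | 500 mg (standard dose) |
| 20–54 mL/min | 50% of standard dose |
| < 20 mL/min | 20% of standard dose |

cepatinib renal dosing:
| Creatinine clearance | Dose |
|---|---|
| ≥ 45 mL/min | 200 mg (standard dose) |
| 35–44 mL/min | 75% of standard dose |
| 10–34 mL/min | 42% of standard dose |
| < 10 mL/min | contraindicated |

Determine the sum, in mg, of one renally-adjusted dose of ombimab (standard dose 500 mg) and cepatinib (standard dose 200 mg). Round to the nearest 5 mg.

CrCl = (140 − 38) × 94.3 / (72 × 4.28) = 9618.6 / 308.16 ≈ 31.2 mL/min
CrCl ≈ 31 mL/min.
ombimab: 20–54 mL/min → 50% of 500 mg = 250 mg.
cepatinib: 10–34 mL/min → 42% of 200 mg = 84 mg.
Total = 250 + 84 = 334 mg.

335 mg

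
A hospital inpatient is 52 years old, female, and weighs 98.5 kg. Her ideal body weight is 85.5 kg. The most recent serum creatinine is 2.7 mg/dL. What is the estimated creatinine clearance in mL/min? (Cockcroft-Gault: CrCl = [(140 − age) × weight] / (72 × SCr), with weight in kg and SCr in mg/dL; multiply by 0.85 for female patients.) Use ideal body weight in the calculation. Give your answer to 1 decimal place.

CrCl = (140 − 52) × 85.5 / (72 × 2.7) × 0.85 = 7524.0 / 194.40 × 0.85 ≈ 32.9 mL/min

32.9 mL/min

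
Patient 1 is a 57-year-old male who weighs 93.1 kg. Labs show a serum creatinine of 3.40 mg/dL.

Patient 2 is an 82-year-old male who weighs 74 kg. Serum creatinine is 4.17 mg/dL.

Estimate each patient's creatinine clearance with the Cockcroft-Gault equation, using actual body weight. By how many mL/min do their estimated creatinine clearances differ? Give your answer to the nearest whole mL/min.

17 mL/min

Patient 1: CrCl = (140 − 57) × 93.1 / (72 × 3.4) = 7727.3 / 244.80 ≈ 31.6 mL/min
Patient 2: CrCl = (140 − 82) × 74 / (72 × 4.17) = 4292.0 / 300.24 ≈ 14.3 mL/min
|31.6 − 14.3| = 17.3 mL/min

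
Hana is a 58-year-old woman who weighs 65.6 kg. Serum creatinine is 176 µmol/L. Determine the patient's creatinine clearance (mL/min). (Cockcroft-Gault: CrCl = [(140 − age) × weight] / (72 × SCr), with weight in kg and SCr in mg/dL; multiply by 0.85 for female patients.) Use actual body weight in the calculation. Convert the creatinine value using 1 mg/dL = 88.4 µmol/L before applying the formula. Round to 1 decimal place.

31.9 mL/min

SCr = 176 / 88.4 = 1.991 mg/dL
CrCl = (140 − 58) × 65.6 / (72 × 1.991) × 0.85 = 5379.2 / 143.35 × 0.85 ≈ 31.9 mL/min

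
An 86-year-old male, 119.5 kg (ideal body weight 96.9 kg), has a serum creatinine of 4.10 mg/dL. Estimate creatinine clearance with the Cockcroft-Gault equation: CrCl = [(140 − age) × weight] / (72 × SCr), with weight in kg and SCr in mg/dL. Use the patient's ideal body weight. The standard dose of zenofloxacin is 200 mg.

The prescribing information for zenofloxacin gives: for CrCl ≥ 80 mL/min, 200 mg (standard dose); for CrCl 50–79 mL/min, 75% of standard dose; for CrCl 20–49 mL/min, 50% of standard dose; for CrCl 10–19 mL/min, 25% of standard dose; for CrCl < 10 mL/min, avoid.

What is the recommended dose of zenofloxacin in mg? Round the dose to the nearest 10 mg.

50 mg

CrCl = (140 − 86) × 96.9 / (72 × 4.1) = 5232.6 / 295.20 ≈ 17.7 mL/min
CrCl ≈ 18 mL/min → bracket 10–19 mL/min.
25% of 200 mg = 50 mg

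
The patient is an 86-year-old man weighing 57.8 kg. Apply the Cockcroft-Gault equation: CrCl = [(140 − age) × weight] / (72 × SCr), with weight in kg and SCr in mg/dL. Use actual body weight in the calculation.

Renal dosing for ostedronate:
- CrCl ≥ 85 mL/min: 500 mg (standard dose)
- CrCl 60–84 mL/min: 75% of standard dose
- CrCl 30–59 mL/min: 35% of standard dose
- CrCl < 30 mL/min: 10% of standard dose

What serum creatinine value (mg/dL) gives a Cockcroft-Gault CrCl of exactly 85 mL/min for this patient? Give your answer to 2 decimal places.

Standard dose requires CrCl ≥ 85 mL/min.
Set (140 − 86) × 57.8 / (72 × SCr) = 85
SCr = (140 − 86) × 57.8 / (72 × 85) = 0.510 mg/dL

0.51 mg/dL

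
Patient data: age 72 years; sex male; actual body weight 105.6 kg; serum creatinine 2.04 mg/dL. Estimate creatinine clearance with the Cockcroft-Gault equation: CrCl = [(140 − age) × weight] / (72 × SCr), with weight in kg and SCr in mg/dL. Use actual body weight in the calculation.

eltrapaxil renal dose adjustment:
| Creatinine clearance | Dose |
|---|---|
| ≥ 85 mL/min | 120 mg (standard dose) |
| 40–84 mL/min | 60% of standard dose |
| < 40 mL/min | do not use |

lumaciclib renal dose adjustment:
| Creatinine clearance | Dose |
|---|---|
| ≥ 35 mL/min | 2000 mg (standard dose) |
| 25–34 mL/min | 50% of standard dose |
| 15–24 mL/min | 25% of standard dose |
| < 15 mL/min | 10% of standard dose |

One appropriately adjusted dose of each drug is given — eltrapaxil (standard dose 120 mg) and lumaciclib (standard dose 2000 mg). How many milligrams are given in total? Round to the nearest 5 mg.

CrCl = (140 − 72) × 105.6 / (72 × 2.04) = 7180.8 / 146.88 ≈ 48.9 mL/min
CrCl ≈ 49 mL/min.
eltrapaxil: 40–84 mL/min → 60% of 120 mg = 72 mg.
lumaciclib: ≥ 35 mL/min → 100% of 2000 mg = 2000 mg.
Total = 72 + 2000 = 2072 mg.

2070 mg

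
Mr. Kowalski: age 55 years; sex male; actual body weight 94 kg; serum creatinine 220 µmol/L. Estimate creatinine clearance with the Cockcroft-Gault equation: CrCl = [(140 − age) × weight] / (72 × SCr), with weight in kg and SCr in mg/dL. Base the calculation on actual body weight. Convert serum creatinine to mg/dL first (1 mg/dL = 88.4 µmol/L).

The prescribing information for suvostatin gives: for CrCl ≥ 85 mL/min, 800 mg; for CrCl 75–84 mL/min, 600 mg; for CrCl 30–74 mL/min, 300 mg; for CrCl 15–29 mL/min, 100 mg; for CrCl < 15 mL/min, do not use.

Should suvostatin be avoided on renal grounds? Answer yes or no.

no

SCr = 220 / 88.4 = 2.489 mg/dL
CrCl = (140 − 55) × 94 / (72 × 2.489) = 7990.0 / 179.21 ≈ 44.6 mL/min
CrCl ≈ 45 mL/min, which is ≥ 15 mL/min.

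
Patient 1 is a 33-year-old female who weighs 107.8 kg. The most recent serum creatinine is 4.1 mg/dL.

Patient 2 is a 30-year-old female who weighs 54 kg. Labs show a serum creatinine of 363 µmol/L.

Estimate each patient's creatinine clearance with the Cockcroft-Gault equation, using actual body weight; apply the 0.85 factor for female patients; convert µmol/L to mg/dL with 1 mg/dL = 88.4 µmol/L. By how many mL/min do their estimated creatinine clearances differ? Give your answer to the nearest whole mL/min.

16 mL/min

Patient 1: CrCl = (140 − 33) × 107.8 / (72 × 4.1) × 0.85 = 11534.6 / 295.20 × 0.85 ≈ 33.2 mL/min
Patient 2: SCr = 363 / 88.4 = 4.106 mg/dL
Patient 2: CrCl = (140 − 30) × 54 / (72 × 4.106) × 0.85 = 5940.0 / 295.63 × 0.85 ≈ 17.1 mL/min
|33.2 − 17.1| = 16.1 mL/min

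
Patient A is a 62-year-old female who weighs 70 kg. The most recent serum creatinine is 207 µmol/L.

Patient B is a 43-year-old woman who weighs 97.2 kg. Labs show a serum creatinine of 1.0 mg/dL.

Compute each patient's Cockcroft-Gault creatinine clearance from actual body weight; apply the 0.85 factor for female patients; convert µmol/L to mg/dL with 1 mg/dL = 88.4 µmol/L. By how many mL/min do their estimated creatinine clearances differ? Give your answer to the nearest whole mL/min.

84 mL/min

Patient A: SCr = 207 / 88.4 = 2.342 mg/dL
Patient A: CrCl = (140 − 62) × 70 / (72 × 2.342) × 0.85 = 5460.0 / 168.62 × 0.85 ≈ 27.5 mL/min
Patient B: CrCl = (140 − 43) × 97.2 / (72 × 1) × 0.85 = 9428.4 / 72.00 × 0.85 ≈ 111.3 mL/min
|27.5 − 111.3| = 83.8 mL/min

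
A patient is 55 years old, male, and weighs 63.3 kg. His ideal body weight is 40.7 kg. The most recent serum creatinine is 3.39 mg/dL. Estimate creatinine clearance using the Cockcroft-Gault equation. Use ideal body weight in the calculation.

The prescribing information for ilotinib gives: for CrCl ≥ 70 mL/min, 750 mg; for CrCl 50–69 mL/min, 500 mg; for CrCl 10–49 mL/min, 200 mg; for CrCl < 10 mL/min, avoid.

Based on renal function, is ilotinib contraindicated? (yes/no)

no

CrCl = (140 − 55) × 40.7 / (72 × 3.39) = 3459.5 / 244.08 ≈ 14.2 mL/min
CrCl ≈ 14 mL/min, which is ≥ 10 mL/min.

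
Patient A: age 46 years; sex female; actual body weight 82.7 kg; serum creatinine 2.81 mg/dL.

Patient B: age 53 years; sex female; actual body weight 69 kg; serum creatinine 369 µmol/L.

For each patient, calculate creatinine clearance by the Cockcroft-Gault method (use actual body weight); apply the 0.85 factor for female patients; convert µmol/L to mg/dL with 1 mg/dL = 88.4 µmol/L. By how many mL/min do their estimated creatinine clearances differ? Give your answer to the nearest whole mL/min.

16 mL/min

Patient A: CrCl = (140 − 46) × 82.7 / (72 × 2.81) × 0.85 = 7773.8 / 202.32 × 0.85 ≈ 32.7 mL/min
Patient B: SCr = 369 / 88.4 = 4.174 mg/dL
Patient B: CrCl = (140 − 53) × 69 / (72 × 4.174) × 0.85 = 6003.0 / 300.53 × 0.85 ≈ 17.0 mL/min
|32.7 − 17.0| = 15.7 mL/min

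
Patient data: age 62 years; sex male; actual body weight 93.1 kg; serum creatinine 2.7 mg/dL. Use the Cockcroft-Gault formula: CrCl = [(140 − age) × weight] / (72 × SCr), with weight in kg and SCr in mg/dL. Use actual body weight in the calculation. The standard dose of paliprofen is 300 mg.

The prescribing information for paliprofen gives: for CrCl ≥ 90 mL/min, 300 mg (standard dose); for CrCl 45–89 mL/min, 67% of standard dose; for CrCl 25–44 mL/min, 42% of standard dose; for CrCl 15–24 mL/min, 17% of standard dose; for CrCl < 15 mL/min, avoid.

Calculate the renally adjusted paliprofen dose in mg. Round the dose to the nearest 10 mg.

130 mg

CrCl = (140 − 62) × 93.1 / (72 × 2.7) = 7261.8 / 194.40 ≈ 37.4 mL/min
CrCl ≈ 37 mL/min → bracket 25–44 mL/min.
42% of 300 mg = 126 mg → 130 mg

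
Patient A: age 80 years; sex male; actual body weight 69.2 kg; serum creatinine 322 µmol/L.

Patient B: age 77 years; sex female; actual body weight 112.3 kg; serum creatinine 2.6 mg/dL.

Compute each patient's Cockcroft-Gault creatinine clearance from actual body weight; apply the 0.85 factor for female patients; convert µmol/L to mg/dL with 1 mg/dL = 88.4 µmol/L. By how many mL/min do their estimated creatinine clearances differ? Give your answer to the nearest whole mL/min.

16 mL/min

Patient A: SCr = 322 / 88.4 = 3.643 mg/dL
Patient A: CrCl = (140 − 80) × 69.2 / (72 × 3.643) = 4152.0 / 262.30 ≈ 15.8 mL/min
Patient B: CrCl = (140 − 77) × 112.3 / (72 × 2.6) × 0.85 = 7074.9 / 187.20 × 0.85 ≈ 32.1 mL/min
|15.8 − 32.1| = 16.3 mL/min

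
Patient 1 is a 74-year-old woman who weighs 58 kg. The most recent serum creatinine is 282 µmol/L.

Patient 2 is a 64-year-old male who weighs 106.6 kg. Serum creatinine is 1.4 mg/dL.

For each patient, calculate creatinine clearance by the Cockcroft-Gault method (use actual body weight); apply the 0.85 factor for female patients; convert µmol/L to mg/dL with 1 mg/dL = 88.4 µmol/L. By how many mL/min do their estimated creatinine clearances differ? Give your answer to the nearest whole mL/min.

Patient 1: SCr = 282 / 88.4 = 3.19 mg/dL
Patient 1: CrCl = (140 − 74) × 58 / (72 × 3.19) × 0.85 = 3828.0 / 229.68 × 0.85 ≈ 14.2 mL/min
Patient 2: CrCl = (140 − 64) × 106.6 / (72 × 1.4) = 8101.6 / 100.80 ≈ 80.4 mL/min
|14.2 − 80.4| = 66.2 mL/min

66 mL/min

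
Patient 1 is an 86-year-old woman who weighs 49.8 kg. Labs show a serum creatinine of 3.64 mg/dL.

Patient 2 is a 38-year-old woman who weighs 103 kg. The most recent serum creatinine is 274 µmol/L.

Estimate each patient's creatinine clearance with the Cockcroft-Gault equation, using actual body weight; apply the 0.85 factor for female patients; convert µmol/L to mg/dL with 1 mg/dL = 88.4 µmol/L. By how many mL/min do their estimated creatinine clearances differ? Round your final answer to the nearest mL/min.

31 mL/min

Patient 1: CrCl = (140 − 86) × 49.8 / (72 × 3.64) × 0.85 = 2689.2 / 262.08 × 0.85 ≈ 8.7 mL/min
Patient 2: SCr = 274 / 88.4 = 3.1 mg/dL
Patient 2: CrCl = (140 − 38) × 103 / (72 × 3.1) × 0.85 = 10506.0 / 223.20 × 0.85 ≈ 40.0 mL/min
|8.7 − 40.0| = 31.3 mL/min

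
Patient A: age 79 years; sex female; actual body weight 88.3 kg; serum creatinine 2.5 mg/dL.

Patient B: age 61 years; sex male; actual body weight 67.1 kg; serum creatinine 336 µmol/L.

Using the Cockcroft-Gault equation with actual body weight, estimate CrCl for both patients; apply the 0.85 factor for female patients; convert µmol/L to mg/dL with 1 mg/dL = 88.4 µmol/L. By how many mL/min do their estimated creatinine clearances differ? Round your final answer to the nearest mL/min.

6 mL/min

Patient A: CrCl = (140 − 79) × 88.3 / (72 × 2.5) × 0.85 = 5386.3 / 180.00 × 0.85 ≈ 25.4 mL/min
Patient B: SCr = 336 / 88.4 = 3.801 mg/dL
Patient B: CrCl = (140 − 61) × 67.1 / (72 × 3.801) = 5300.9 / 273.67 ≈ 19.4 mL/min
|25.4 − 19.4| = 6.0 mL/min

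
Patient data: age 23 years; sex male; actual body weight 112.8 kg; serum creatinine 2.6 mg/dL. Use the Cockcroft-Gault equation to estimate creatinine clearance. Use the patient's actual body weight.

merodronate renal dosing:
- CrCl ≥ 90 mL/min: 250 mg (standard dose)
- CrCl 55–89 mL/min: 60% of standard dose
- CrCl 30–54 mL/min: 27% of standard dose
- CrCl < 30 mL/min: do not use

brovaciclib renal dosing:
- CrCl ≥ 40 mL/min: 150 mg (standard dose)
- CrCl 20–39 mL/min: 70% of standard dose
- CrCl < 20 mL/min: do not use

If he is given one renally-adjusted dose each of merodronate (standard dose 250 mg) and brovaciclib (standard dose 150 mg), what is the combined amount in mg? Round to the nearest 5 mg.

CrCl = (140 − 23) × 112.8 / (72 × 2.6) = 13197.6 / 187.20 ≈ 70.5 mL/min
CrCl ≈ 70 mL/min.
merodronate: 55–89 mL/min → 60% of 250 mg = 150 mg.
brovaciclib: ≥ 40 mL/min → 100% of 150 mg = 150 mg.
Total = 150 + 150 = 300 mg.

300 mg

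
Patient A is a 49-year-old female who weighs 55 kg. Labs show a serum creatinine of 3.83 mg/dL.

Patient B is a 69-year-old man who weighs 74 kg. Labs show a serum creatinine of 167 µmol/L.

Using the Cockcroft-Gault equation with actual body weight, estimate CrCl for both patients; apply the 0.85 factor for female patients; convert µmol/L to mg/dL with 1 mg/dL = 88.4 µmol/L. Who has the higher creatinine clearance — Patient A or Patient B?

Patient A: CrCl = (140 − 49) × 55 / (72 × 3.83) × 0.85 = 5005.0 / 275.76 × 0.85 ≈ 15.4 mL/min
Patient B: SCr = 167 / 88.4 = 1.889 mg/dL
Patient B: CrCl = (140 − 69) × 74 / (72 × 1.889) = 5254.0 / 136.01 ≈ 38.6 mL/min
15.4 vs 38.6 mL/min → Patient B is higher.

Patient B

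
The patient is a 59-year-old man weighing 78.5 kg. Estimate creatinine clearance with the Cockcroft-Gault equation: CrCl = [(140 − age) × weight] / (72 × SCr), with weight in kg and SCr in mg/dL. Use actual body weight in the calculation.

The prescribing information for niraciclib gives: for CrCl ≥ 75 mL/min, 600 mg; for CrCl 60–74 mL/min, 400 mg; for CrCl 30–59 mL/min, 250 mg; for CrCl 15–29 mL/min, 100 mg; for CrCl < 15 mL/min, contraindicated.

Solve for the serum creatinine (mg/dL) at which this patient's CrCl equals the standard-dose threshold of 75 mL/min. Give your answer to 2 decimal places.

Standard dose requires CrCl ≥ 75 mL/min.
Set (140 − 59) × 78.5 / (72 × SCr) = 75
SCr = (140 − 59) × 78.5 / (72 × 75) = 1.177 mg/dL

1.18 mg/dL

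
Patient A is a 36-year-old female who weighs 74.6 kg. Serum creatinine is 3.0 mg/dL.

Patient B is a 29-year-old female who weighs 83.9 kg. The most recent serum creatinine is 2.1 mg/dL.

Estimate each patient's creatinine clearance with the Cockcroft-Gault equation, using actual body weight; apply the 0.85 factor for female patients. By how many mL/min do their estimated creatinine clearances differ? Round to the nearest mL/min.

22 mL/min

Patient A: CrCl = (140 − 36) × 74.6 / (72 × 3) × 0.85 = 7758.4 / 216.00 × 0.85 ≈ 30.5 mL/min
Patient B: CrCl = (140 − 29) × 83.9 / (72 × 2.1) × 0.85 = 9312.9 / 151.20 × 0.85 ≈ 52.4 mL/min
|30.5 − 52.4| = 21.9 mL/min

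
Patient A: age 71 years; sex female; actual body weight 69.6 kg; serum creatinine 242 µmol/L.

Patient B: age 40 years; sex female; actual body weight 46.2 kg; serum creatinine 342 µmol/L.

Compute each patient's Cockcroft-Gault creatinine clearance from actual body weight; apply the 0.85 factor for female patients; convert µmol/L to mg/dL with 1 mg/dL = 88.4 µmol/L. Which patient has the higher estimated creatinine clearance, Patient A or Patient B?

Patient A

Patient A: SCr = 242 / 88.4 = 2.738 mg/dL
Patient A: CrCl = (140 − 71) × 69.6 / (72 × 2.738) × 0.85 = 4802.4 / 197.14 × 0.85 ≈ 20.7 mL/min
Patient B: SCr = 342 / 88.4 = 3.869 mg/dL
Patient B: CrCl = (140 − 40) × 46.2 / (72 × 3.869) × 0.85 = 4620.0 / 278.57 × 0.85 ≈ 14.1 mL/min
20.7 vs 14.1 mL/min → Patient A is higher.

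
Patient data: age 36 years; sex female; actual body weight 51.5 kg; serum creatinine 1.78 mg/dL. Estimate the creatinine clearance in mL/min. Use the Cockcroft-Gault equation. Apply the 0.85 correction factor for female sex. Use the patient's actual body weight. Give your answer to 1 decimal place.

35.5 mL/min

CrCl = (140 − 36) × 51.5 / (72 × 1.78) × 0.85 = 5356.0 / 128.16 × 0.85 ≈ 35.5 mL/min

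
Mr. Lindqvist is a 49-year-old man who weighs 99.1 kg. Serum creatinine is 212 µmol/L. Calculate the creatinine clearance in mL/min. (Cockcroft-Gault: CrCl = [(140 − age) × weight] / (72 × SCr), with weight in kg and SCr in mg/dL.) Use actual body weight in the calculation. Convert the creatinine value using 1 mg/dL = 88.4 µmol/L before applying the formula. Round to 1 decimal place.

SCr = 212 / 88.4 = 2.398 mg/dL
CrCl = (140 − 49) × 99.1 / (72 × 2.398) = 9018.1 / 172.66 ≈ 52.2 mL/min

52.2 mL/min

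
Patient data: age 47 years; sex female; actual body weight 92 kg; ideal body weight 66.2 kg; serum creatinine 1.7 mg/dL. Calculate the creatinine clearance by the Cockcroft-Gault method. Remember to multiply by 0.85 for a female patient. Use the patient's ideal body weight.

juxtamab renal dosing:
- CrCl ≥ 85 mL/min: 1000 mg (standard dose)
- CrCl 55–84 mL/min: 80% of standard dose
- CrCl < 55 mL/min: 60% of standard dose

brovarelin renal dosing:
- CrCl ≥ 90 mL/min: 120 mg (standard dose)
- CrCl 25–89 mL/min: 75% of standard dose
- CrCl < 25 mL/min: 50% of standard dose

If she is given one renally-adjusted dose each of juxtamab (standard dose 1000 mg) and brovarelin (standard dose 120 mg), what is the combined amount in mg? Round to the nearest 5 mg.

CrCl = (140 − 47) × 66.2 / (72 × 1.7) × 0.85 = 6156.6 / 122.40 × 0.85 ≈ 42.8 mL/min
CrCl ≈ 43 mL/min.
juxtamab: < 55 mL/min → 60% of 1000 mg = 600 mg.
brovarelin: 25–89 mL/min → 75% of 120 mg = 90 mg.
Total = 600 + 90 = 690 mg.

690 mg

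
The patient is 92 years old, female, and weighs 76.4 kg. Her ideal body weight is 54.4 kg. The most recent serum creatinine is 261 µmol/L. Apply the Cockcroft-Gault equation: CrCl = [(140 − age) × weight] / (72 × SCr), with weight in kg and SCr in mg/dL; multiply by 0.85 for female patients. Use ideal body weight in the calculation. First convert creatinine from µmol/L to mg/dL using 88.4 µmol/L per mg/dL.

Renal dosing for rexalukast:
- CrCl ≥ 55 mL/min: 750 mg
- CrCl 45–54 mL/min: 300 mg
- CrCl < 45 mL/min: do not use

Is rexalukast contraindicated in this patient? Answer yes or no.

yes

SCr = 261 / 88.4 = 2.952 mg/dL
CrCl = (140 − 92) × 54.4 / (72 × 2.952) × 0.85 = 2611.2 / 212.54 × 0.85 ≈ 10.4 mL/min
CrCl ≈ 10 mL/min, which is < 45 mL/min.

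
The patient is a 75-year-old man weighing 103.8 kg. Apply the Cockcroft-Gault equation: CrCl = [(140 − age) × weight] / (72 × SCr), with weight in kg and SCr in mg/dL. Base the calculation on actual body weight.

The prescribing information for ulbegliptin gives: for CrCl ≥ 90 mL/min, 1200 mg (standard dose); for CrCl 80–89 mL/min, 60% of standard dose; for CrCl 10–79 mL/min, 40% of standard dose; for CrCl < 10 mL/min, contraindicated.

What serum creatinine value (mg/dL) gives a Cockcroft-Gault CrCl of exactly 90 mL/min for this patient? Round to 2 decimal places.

1.04 mg/dL

Standard dose requires CrCl ≥ 90 mL/min.
Set (140 − 75) × 103.8 / (72 × SCr) = 90
SCr = (140 − 75) × 103.8 / (72 × 90) = 1.041 mg/dL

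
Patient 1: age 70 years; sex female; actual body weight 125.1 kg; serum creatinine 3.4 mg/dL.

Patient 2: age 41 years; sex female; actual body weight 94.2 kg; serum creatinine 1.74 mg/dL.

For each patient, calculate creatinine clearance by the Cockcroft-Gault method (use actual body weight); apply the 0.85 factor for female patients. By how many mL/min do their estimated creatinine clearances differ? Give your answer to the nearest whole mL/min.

33 mL/min

Patient 1: CrCl = (140 − 70) × 125.1 / (72 × 3.4) × 0.85 = 8757.0 / 244.80 × 0.85 ≈ 30.4 mL/min
Patient 2: CrCl = (140 − 41) × 94.2 / (72 × 1.74) × 0.85 = 9325.8 / 125.28 × 0.85 ≈ 63.3 mL/min
|30.4 − 63.3| = 32.9 mL/min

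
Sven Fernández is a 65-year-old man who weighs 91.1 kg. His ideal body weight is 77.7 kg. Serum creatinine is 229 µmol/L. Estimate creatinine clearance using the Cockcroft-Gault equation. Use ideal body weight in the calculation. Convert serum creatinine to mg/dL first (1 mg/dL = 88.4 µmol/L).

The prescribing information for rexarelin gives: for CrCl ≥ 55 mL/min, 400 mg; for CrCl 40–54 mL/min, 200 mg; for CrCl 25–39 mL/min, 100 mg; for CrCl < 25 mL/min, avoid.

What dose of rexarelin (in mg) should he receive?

SCr = 229 / 88.4 = 2.59 mg/dL
CrCl = (140 − 65) × 77.7 / (72 × 2.59) = 5827.5 / 186.48 ≈ 31.2 mL/min
CrCl ≈ 31 mL/min → bracket 25–39 mL/min.
Dose for this bracket: 100 mg.

100 mg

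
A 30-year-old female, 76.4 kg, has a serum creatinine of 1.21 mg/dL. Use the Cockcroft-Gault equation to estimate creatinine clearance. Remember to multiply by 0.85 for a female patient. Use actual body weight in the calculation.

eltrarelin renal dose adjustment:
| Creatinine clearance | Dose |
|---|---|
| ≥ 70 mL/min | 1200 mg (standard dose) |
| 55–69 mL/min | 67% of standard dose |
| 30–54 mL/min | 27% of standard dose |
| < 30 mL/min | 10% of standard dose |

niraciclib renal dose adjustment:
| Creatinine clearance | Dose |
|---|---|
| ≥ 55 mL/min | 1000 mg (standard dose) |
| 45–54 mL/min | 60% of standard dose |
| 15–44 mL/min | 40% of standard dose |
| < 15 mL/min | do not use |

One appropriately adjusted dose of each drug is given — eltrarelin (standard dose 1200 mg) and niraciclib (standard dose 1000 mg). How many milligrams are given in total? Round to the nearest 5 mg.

CrCl = (140 − 30) × 76.4 / (72 × 1.21) × 0.85 = 8404.0 / 87.12 × 0.85 ≈ 82.0 mL/min
CrCl ≈ 82 mL/min.
eltrarelin: ≥ 70 mL/min → 100% of 1200 mg = 1200 mg.
niraciclib: ≥ 55 mL/min → 100% of 1000 mg = 1000 mg.
Total = 1200 + 1000 = 2200 mg.

2200 mg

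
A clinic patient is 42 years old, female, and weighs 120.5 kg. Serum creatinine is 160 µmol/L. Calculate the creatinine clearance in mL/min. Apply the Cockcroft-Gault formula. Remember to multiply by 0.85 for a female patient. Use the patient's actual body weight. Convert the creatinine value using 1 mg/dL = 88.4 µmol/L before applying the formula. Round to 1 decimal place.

SCr = 160 / 88.4 = 1.81 mg/dL
CrCl = (140 − 42) × 120.5 / (72 × 1.81) × 0.85 = 11809.0 / 130.32 × 0.85 ≈ 77.0 mL/min

77.0 mL/min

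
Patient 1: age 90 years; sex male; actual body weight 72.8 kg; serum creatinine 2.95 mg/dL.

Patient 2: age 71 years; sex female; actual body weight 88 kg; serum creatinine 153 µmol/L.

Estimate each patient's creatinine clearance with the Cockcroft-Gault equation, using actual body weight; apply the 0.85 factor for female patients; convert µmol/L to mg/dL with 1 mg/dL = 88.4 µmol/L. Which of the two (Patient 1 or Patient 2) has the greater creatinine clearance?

Patient 1: CrCl = (140 − 90) × 72.8 / (72 × 2.95) = 3640.0 / 212.40 ≈ 17.1 mL/min
Patient 2: SCr = 153 / 88.4 = 1.731 mg/dL
Patient 2: CrCl = (140 − 71) × 88 / (72 × 1.731) × 0.85 = 6072.0 / 124.63 × 0.85 ≈ 41.4 mL/min
17.1 vs 41.4 mL/min → Patient 2 is higher.

Patient 2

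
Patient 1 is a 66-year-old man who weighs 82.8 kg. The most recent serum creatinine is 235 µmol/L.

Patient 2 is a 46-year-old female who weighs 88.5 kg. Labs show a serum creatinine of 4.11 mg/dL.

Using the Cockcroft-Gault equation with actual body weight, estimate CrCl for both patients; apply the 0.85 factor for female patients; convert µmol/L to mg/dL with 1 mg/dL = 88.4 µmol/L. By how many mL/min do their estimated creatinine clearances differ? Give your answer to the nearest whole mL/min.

8 mL/min

Patient 1: SCr = 235 / 88.4 = 2.658 mg/dL
Patient 1: CrCl = (140 − 66) × 82.8 / (72 × 2.658) = 6127.2 / 191.38 ≈ 32.0 mL/min
Patient 2: CrCl = (140 − 46) × 88.5 / (72 × 4.11) × 0.85 = 8319.0 / 295.92 × 0.85 ≈ 23.9 mL/min
|32.0 − 23.9| = 8.1 mL/min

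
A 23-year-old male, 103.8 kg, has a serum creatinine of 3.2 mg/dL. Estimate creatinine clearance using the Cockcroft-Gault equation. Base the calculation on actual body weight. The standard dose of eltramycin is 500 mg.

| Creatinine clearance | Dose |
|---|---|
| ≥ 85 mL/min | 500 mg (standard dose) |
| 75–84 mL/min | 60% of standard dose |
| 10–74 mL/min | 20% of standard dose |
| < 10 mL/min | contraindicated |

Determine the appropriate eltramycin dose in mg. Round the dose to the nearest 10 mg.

100 mg

CrCl = (140 − 23) × 103.8 / (72 × 3.2) = 12144.6 / 230.40 ≈ 52.7 mL/min
CrCl ≈ 53 mL/min → bracket 10–74 mL/min.
20% of 500 mg = 100 mg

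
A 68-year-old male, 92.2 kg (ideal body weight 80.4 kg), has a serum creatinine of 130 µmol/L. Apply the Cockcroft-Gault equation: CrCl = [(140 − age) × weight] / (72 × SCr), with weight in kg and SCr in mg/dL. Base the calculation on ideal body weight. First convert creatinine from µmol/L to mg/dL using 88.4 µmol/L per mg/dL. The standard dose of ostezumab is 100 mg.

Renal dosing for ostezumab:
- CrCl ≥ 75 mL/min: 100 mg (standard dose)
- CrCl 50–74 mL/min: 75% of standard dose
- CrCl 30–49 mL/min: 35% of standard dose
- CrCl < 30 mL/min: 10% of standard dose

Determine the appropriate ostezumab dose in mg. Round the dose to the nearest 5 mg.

SCr = 130 / 88.4 = 1.471 mg/dL
CrCl = (140 − 68) × 80.4 / (72 × 1.471) = 5788.8 / 105.91 ≈ 54.7 mL/min
CrCl ≈ 55 mL/min → bracket 50–74 mL/min.
75% of 100 mg = 75 mg

75 mg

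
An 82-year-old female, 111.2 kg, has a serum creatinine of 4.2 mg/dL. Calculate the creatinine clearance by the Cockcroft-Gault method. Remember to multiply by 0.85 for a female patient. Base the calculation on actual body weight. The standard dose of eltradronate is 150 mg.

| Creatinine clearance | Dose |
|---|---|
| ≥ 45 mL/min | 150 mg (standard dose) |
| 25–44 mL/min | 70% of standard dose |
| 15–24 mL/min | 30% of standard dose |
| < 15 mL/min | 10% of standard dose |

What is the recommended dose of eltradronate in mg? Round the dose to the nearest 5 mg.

45 mg

CrCl = (140 − 82) × 111.2 / (72 × 4.2) × 0.85 = 6449.6 / 302.40 × 0.85 ≈ 18.1 mL/min
CrCl ≈ 18 mL/min → bracket 15–24 mL/min.
30% of 150 mg = 45 mg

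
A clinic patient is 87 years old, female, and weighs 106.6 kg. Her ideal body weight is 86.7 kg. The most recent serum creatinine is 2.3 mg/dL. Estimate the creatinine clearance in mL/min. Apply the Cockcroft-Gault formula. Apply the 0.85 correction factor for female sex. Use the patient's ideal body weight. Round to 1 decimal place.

CrCl = (140 − 87) × 86.7 / (72 × 2.3) × 0.85 = 4595.1 / 165.60 × 0.85 ≈ 23.6 mL/min

23.6 mL/min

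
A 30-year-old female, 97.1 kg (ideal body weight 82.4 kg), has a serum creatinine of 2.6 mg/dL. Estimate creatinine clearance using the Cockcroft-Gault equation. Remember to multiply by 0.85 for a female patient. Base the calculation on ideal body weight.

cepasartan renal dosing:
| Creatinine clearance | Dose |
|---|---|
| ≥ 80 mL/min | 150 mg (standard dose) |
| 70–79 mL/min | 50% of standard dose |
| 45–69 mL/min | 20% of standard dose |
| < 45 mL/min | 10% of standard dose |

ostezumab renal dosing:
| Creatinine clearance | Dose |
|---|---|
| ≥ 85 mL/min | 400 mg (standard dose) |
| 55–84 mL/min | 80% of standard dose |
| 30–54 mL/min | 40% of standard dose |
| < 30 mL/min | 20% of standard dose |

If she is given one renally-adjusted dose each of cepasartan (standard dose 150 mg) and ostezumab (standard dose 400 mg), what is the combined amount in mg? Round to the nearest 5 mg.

CrCl = (140 − 30) × 82.4 / (72 × 2.6) × 0.85 = 9064.0 / 187.20 × 0.85 ≈ 41.2 mL/min
CrCl ≈ 41 mL/min.
cepasartan: < 45 mL/min → 10% of 150 mg = 15 mg.
ostezumab: 30–54 mL/min → 40% of 400 mg = 160 mg.
Total = 15 + 160 = 175 mg.

175 mg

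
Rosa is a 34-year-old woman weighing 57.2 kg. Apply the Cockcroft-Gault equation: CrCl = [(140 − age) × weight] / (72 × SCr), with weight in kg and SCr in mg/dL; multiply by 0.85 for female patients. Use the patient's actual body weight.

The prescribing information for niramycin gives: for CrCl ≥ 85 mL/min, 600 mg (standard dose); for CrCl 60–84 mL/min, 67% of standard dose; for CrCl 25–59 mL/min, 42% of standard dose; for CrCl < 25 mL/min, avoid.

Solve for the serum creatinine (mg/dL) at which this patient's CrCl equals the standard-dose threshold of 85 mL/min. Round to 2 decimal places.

Standard dose requires CrCl ≥ 85 mL/min.
Set (140 − 34) × 57.2 × 0.85 / (72 × SCr) = 85
SCr = (140 − 34) × 57.2 × 0.85 / (72 × 85) = 0.842 mg/dL

0.84 mg/dL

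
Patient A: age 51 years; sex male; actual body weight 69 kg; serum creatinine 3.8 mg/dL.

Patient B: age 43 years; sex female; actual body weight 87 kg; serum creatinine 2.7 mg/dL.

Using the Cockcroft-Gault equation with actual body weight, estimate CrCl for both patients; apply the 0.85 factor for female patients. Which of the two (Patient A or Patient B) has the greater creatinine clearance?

Patient B

Patient A: CrCl = (140 − 51) × 69 / (72 × 3.8) = 6141.0 / 273.60 ≈ 22.4 mL/min
Patient B: CrCl = (140 − 43) × 87 / (72 × 2.7) × 0.85 = 8439.0 / 194.40 × 0.85 ≈ 36.9 mL/min
22.4 vs 36.9 mL/min → Patient B is higher.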